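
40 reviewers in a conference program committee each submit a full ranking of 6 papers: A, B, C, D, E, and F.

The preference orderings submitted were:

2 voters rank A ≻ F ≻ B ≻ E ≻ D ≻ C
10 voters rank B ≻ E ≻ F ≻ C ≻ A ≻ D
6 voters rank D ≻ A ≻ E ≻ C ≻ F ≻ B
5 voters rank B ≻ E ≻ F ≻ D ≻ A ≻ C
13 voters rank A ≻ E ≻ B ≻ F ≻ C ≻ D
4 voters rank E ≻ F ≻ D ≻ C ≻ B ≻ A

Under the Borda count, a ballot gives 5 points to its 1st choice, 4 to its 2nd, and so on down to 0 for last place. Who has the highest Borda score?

E

Borda scores:
  A: 2·5 + 10·1 + 6·4 + 5·1 + 13·5 + 4·0 = 114
  B: 2·3 + 10·5 + 6·0 + 5·5 + 13·3 + 4·1 = 124
  C: 2·0 + 10·2 + 6·2 + 5·0 + 13·1 + 4·2 = 53
  D: 2·1 + 10·0 + 6·5 + 5·2 + 13·0 + 4·3 = 54
  E: 2·2 + 10·4 + 6·3 + 5·4 + 13·4 + 4·5 = 154
  F: 2·4 + 10·3 + 6·1 + 5·3 + 13·2 + 4·4 = 101
E has the highest total.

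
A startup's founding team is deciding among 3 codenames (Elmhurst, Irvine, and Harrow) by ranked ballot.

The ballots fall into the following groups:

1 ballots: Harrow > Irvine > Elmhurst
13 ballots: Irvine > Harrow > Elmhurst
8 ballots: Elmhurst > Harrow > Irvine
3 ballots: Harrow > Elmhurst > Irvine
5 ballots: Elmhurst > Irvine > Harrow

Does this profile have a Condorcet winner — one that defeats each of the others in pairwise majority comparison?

No

Head-to-head results (30 voters total):
Elmhurst vs Irvine: Elmhurst wins 16–14.
Elmhurst vs Harrow: Harrow wins 17–13.
Irvine vs Harrow: Irvine wins 18–12.
No candidate beats all others: Elmhurst beats Irvine beats Harrow beats Elmhurst, a majority cycle.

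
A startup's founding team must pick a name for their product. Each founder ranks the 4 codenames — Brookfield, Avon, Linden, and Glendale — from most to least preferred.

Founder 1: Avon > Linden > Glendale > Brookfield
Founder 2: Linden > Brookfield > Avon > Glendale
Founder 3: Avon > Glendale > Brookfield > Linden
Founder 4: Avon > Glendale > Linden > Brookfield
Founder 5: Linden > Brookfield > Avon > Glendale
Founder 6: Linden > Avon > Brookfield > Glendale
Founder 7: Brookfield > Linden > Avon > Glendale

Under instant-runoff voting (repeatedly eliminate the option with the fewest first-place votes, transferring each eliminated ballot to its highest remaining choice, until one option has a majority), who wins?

Round 1: Avon 3, Linden 3, Brookfield 1, Glendale 0. Glendale has the fewest and is eliminated.
Round 2: Avon 3, Linden 3, Brookfield 1. Brookfield has the fewest and is eliminated.
Round 3: Linden 4, Avon 3. Linden has a majority.

Linden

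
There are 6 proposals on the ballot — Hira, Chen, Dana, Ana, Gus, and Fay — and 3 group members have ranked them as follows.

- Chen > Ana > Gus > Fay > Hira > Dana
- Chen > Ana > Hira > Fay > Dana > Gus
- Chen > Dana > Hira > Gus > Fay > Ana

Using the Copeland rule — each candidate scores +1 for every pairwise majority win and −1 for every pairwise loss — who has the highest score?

Chen

Pairwise results:
  Hira vs Chen: Chen wins 3–0.
  Hira vs Dana: Hira wins 2–1.
  Hira vs Ana: Ana wins 2–1.
  Hira vs Gus: Hira wins 2–1.
  Hira vs Fay: Hira wins 2–1.
  Chen vs Dana: Chen wins 3–0.
  Chen vs Ana: Chen wins 3–0.
  Chen vs Gus: Chen wins 3–0.
  Chen vs Fay: Chen wins 3–0.
  Dana vs Ana: Ana wins 2–1.
  Dana vs Gus: Dana wins 2–1.
  Dana vs Fay: Fay wins 2–1.
  Ana vs Gus: Ana wins 2–1.
  Ana vs Fay: Ana wins 2–1.
  Gus vs Fay: Gus wins 2–1.
Copeland scores (wins − losses):
  Hira: 3 − 2 = 1
  Chen: 5 − 0 = 5
  Dana: 1 − 4 = -3
  Ana: 4 − 1 = 3
  Gus: 1 − 4 = -3
  Fay: 1 − 4 = -3
Chen has the best Copeland score.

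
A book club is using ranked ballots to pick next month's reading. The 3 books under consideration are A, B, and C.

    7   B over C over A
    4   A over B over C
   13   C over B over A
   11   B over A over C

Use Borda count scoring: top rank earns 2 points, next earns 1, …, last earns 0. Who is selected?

Borda scores:
  A: 7·0 + 4·2 + 13·0 + 11·1 = 19
  B: 7·2 + 4·1 + 13·1 + 11·2 = 53
  C: 7·1 + 4·0 + 13·2 + 11·0 = 33
B has the highest total.

B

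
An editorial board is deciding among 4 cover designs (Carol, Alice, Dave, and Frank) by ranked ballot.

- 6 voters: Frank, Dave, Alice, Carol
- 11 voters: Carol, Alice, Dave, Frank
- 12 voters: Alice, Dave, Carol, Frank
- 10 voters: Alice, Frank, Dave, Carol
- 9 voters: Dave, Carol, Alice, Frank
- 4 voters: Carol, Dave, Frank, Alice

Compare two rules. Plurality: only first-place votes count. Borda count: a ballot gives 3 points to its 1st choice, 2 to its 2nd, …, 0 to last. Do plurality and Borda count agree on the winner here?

Plurality first-place counts: Carol 15, Alice 22, Dave 9, Frank 6 → Alice.
Borda totals: Carol 75, Alice 103, Dave 92, Frank 42 → Alice.
The two rules agree on Alice.

Yes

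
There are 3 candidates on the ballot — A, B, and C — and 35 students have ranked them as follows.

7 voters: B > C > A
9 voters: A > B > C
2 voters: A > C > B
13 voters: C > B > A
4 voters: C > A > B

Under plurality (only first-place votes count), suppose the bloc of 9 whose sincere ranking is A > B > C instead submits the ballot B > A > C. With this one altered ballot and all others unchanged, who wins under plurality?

C

First-place totals with the altered ballot: A 2, B 16, C 17.
The winner is unchanged: still C.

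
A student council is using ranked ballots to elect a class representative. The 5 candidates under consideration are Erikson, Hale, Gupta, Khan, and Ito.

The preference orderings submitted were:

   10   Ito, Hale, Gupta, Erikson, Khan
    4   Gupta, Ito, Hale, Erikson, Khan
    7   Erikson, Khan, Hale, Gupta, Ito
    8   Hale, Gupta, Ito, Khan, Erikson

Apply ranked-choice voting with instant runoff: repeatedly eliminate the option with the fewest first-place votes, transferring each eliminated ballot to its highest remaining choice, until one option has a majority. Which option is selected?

Round 1: Ito 10, Hale 8, Erikson 7, Gupta 4, Khan 0. Khan has the fewest and is eliminated.
Round 2: Ito 10, Hale 8, Erikson 7, Gupta 4. Gupta has the fewest and is eliminated.
Round 3: Ito 14, Hale 8, Erikson 7. Erikson has the fewest and is eliminated.
Round 4: Hale 15, Ito 14. Hale has a majority.

Hale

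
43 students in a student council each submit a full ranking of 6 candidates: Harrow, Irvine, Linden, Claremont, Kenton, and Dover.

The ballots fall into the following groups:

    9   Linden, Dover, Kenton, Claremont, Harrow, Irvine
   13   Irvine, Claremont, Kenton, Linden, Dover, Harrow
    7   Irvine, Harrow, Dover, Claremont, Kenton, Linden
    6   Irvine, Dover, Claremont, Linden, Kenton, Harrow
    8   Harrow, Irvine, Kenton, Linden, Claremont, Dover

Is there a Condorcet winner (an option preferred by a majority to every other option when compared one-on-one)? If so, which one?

Head-to-head results (43 voters total):
Harrow vs Irvine: Irvine wins 26–17.
Harrow vs Linden: Linden wins 28–15.
Harrow vs Claremont: Claremont wins 28–15.
Harrow vs Kenton: Kenton wins 28–15.
Harrow vs Dover: Dover wins 28–15.
Irvine vs Linden: Irvine wins 34–9.
Irvine vs Claremont: Irvine wins 34–9.
Irvine vs Kenton: Irvine wins 34–9.
Irvine vs Dover: Irvine wins 34–9.
Linden vs Claremont: Claremont wins 26–17.
Linden vs Kenton: Kenton wins 28–15.
Linden vs Dover: Linden wins 30–13.
Claremont vs Kenton: Claremont wins 26–17.
Claremont vs Dover: Dover wins 22–21.
Kenton vs Dover: Dover wins 22–21.
Irvine beats each rival — Harrow (26–17), Linden (34–9), Claremont (34–9), Kenton (34–9), Dover (34–9) — so Irvine is the Condorcet winner.

Irvine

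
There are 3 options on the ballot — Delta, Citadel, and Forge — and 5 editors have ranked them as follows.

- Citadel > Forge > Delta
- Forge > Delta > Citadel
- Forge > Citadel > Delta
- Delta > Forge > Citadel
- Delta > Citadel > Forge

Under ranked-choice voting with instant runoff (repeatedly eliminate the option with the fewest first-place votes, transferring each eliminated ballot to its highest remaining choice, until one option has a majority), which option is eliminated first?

Citadel

Round 1: Delta 2, Forge 2, Citadel 1. Citadel has the fewest and is eliminated.
Round 2: Forge 3, Delta 2. Forge has a majority.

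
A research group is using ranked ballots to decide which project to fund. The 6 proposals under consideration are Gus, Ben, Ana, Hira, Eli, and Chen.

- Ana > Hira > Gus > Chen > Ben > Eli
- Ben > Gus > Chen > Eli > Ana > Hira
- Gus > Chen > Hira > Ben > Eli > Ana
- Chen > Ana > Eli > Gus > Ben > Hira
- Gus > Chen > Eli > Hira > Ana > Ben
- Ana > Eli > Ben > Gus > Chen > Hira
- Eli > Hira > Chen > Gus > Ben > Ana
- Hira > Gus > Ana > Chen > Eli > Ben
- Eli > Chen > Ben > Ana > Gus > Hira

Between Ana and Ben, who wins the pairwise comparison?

Ballots ranking Ana above Ben: 5.
Ballots ranking Ben above Ana: 4.
Ana wins the head-to-head, 5–4.

Ana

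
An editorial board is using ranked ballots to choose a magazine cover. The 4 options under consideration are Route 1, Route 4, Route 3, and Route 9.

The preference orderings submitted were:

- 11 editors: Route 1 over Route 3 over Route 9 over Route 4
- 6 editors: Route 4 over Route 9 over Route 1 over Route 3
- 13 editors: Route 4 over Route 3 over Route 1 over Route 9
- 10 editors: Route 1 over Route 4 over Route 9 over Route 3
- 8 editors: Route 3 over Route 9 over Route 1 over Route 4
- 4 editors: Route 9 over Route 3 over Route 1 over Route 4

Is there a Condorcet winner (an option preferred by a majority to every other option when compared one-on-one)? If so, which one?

Head-to-head results (52 voters total):
Route 1 vs Route 4: Route 1 wins 33–19.
Route 1 vs Route 3: Route 1 wins 27–25.
Route 1 vs Route 9: Route 1 wins 34–18.
Route 4 vs Route 3: Route 4 wins 29–23.
Route 4 vs Route 9: Route 4 wins 29–23.
Route 3 vs Route 9: Route 3 wins 32–20.
Route 1 beats each rival — Route 4 (33–19), Route 3 (27–25), Route 9 (34–18) — so Route 1 is the Condorcet winner.

Route 1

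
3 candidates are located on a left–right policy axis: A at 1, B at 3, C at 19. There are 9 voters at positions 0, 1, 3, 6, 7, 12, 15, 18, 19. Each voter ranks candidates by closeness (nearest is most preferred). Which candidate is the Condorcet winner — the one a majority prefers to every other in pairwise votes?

With single-peaked preferences on a line, the Condorcet winner is the candidate closest to the median voter.
The median voter (position 7) is closest to B at 3.
Check: B vs A — voters closer to B: 7 of 9.

B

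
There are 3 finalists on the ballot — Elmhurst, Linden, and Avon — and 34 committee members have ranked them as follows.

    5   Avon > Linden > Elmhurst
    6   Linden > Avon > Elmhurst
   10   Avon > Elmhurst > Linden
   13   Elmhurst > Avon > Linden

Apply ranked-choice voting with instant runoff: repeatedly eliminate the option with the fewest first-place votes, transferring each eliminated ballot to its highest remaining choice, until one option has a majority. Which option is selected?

Avon

Round 1: Avon 15, Elmhurst 13, Linden 6. Linden has the fewest and is eliminated.
Round 2: Avon 21, Elmhurst 13. Avon has a majority.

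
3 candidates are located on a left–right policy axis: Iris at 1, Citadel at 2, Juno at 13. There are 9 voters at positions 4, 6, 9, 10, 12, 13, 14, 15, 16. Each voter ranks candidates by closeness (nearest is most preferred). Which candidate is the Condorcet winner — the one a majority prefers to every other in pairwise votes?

With single-peaked preferences on a line, the Condorcet winner is the candidate closest to the median voter.
The median voter (position 12) is closest to Juno at 13.
Check: Juno vs Citadel — voters closer to Juno: 7 of 9.

Juno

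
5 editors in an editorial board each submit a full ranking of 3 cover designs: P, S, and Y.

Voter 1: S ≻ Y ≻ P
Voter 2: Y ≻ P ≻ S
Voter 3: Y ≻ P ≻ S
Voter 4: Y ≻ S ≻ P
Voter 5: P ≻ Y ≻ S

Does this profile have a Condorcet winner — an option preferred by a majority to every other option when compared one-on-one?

Head-to-head results (5 voters total):
P vs S: P wins 3–2.
P vs Y: Y wins 4–1.
S vs Y: Y wins 4–1.
Y beats each rival — P (4–1), S (4–1) — so Y is the Condorcet winner.

Yes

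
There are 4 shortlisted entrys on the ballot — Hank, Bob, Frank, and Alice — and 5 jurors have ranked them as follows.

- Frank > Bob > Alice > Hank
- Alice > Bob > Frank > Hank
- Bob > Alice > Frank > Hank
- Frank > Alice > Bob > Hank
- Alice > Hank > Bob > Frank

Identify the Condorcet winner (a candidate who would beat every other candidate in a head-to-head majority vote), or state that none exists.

Alice

Head-to-head results (5 voters total):
Hank vs Bob: Bob wins 4–1.
Hank vs Frank: Frank wins 4–1.
Hank vs Alice: Alice wins 5–0.
Bob vs Frank: Bob wins 3–2.
Bob vs Alice: Alice wins 3–2.
Frank vs Alice: Alice wins 3–2.
Alice beats each rival — Hank (5–0), Bob (3–2), Frank (3–2) — so Alice is the Condorcet winner.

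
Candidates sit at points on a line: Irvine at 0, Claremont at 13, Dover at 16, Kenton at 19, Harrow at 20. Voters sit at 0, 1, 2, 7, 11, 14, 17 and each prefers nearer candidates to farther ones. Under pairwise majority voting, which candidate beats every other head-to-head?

Claremont

With single-peaked preferences on a line, the Condorcet winner is the candidate closest to the median voter.
The median voter (position 7) is closest to Claremont at 13.
Check: Claremont vs Irvine — voters closer to Claremont: 4 of 7.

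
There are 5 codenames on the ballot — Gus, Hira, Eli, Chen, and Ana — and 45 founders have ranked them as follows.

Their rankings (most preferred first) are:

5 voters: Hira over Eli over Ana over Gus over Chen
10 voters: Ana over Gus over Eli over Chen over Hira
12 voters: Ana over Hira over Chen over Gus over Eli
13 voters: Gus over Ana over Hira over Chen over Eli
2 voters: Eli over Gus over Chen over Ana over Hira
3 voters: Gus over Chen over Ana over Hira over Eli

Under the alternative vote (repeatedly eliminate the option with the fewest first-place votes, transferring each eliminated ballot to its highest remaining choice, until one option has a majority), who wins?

Round 1: Ana 22, Gus 16, Hira 5, Eli 2, Chen 0. Chen has the fewest and is eliminated.
Round 2: Ana 22, Gus 16, Hira 5, Eli 2. Eli has the fewest and is eliminated.
Round 3: Ana 22, Gus 18, Hira 5. Hira has the fewest and is eliminated.
Round 4: Ana 27, Gus 18. Ana has a majority.

Ana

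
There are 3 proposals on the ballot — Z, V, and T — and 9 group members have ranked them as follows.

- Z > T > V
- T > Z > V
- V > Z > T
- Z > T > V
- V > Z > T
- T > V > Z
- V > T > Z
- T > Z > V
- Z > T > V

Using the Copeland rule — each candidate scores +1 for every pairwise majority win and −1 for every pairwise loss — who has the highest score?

Z

Pairwise results:
  Z vs V: Z wins 5–4.
  Z vs T: Z wins 5–4.
  V vs T: T wins 6–3.
Copeland scores (wins − losses):
  Z: 2 − 0 = 2
  V: 0 − 2 = -2
  T: 1 − 1 = 0
Z has the best Copeland score.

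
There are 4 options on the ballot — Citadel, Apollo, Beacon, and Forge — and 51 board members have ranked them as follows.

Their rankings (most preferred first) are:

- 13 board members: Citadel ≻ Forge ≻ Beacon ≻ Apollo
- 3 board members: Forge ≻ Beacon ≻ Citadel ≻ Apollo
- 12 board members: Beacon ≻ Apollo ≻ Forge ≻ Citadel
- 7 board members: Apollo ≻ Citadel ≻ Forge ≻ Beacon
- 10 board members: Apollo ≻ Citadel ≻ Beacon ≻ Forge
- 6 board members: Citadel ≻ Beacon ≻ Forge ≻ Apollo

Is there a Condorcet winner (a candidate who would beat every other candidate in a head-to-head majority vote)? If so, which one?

Head-to-head results (51 voters total):
Citadel vs Apollo: Apollo wins 29–22.
Citadel vs Beacon: Citadel wins 36–15.
Citadel vs Forge: Citadel wins 36–15.
Apollo vs Beacon: Beacon wins 34–17.
Apollo vs Forge: Apollo wins 29–22.
Beacon vs Forge: Beacon wins 28–23.
No candidate beats all others: Citadel beats Beacon beats Apollo beats Citadel, a majority cycle.

No Condorcet winner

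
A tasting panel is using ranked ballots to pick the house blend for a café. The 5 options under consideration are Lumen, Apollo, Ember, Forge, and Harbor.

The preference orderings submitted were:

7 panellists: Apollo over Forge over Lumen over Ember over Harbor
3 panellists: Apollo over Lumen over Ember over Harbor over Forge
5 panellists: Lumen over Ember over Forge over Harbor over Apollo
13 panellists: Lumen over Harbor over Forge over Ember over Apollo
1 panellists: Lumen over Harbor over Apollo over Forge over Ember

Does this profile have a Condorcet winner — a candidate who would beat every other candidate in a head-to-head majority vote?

Yes

Head-to-head results (29 voters total):
Lumen vs Apollo: Lumen wins 19–10.
Lumen vs Ember: Lumen wins 29–0.
Lumen vs Forge: Lumen wins 22–7.
Lumen vs Harbor: Lumen wins 29–0.
Apollo vs Ember: Ember wins 18–11.
Apollo vs Forge: Forge wins 18–11.
Apollo vs Harbor: Harbor wins 19–10.
Ember vs Forge: Forge wins 21–8.
Ember vs Harbor: Ember wins 15–14.
Forge vs Harbor: Harbor wins 17–12.
Lumen beats each rival — Apollo (19–10), Ember (29–0), Forge (22–7), Harbor (29–0) — so Lumen is the Condorcet winner.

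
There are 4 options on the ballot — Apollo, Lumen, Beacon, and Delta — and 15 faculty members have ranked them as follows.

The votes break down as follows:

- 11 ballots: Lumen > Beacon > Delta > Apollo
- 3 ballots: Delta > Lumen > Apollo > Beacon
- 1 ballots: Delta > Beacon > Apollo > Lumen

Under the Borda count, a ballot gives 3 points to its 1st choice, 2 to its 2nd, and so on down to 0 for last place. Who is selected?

Lumen

Borda scores:
  Apollo: 11·0 + 3·1 + 1 = 4
  Lumen: 11·3 + 3·2 + 0 = 39
  Beacon: 11·2 + 3·0 + 2 = 24
  Delta: 11·1 + 3·3 + 3 = 23
Lumen has the highest total.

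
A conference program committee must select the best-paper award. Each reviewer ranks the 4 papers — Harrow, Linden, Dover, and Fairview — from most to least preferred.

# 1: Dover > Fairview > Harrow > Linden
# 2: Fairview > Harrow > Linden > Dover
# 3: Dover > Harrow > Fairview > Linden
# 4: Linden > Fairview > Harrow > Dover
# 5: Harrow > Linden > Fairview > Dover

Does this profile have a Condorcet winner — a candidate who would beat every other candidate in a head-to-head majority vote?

Yes

Head-to-head results (5 voters total):
Harrow vs Linden: Harrow wins 4–1.
Harrow vs Dover: Harrow wins 3–2.
Harrow vs Fairview: Fairview wins 3–2.
Linden vs Dover: Linden wins 3–2.
Linden vs Fairview: Fairview wins 3–2.
Dover vs Fairview: Fairview wins 3–2.
Fairview beats each rival — Harrow (3–2), Linden (3–2), Dover (3–2) — so Fairview is the Condorcet winner.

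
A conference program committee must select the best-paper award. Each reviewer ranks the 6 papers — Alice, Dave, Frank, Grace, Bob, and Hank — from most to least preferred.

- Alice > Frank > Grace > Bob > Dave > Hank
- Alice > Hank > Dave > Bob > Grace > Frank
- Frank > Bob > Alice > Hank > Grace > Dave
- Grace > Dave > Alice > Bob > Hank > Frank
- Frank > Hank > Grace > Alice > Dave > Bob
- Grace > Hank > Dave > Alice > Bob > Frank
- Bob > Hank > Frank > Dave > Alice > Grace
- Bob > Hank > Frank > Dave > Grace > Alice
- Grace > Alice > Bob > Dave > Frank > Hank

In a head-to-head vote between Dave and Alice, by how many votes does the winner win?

1

Ballots ranking Dave above Alice: 4.
Ballots ranking Alice above Dave: 5.
Alice wins 5–4, a margin of 1.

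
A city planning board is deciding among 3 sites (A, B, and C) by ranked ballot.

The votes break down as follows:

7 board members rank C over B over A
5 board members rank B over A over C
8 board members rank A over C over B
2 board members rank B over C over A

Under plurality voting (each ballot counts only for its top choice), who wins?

First-place vote totals:
  A: 8
  B: 7
  C: 7
A has the most first-place votes.

A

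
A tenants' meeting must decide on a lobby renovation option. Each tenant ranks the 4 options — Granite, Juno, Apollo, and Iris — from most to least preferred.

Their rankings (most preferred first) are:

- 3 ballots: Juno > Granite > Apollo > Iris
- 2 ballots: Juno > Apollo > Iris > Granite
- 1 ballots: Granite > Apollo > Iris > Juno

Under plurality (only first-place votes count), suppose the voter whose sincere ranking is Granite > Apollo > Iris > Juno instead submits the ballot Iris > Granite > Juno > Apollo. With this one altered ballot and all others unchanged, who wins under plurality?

Juno

First-place totals with the altered ballot: Granite 0, Juno 5, Apollo 0, Iris 1.
The winner is unchanged: still Juno.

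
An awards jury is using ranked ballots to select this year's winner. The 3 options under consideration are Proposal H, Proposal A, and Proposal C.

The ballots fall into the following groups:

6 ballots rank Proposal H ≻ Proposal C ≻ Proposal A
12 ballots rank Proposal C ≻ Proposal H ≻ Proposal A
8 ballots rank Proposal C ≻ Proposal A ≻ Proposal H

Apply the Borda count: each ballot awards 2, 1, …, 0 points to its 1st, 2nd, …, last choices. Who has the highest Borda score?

Proposal C

Borda scores:
  Proposal H: 6·2 + 12·1 + 8·0 = 24
  Proposal A: 6·0 + 12·0 + 8·1 = 8
  Proposal C: 6·1 + 12·2 + 8·2 = 46
Proposal C has the highest total.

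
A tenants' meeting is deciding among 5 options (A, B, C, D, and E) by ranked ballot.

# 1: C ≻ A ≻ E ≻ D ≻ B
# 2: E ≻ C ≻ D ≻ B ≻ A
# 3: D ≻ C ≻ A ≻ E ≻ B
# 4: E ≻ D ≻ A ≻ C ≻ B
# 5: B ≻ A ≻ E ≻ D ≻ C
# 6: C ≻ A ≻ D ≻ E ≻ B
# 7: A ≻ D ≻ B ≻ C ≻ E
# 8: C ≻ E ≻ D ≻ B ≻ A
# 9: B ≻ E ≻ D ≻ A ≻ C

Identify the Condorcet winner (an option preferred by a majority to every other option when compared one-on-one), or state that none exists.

Head-to-head results (9 voters total):
A vs B: A wins 5–4.
A vs C: C wins 5–4.
A vs D: D wins 5–4.
A vs E: A wins 5–4.
B vs C: C wins 6–3.
B vs D: D wins 7–2.
B vs E: E wins 6–3.
C vs D: D wins 5–4.
C vs E: C wins 5–4.
D vs E: E wins 6–3.
No candidate beats all others: A beats E beats D beats A, a majority cycle.

There is no Condorcet winner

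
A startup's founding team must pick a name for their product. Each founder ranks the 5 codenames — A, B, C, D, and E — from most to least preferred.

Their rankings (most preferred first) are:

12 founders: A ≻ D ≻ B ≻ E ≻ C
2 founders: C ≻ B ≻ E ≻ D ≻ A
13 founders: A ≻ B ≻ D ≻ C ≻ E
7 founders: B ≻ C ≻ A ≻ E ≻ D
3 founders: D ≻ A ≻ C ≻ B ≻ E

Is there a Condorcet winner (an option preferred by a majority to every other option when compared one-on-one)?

Head-to-head results (37 voters total):
A vs B: A wins 28–9.
A vs C: A wins 28–9.
A vs D: A wins 32–5.
A vs E: A wins 35–2.
B vs C: B wins 32–5.
B vs D: B wins 22–15.
B vs E: B wins 37–0.
C vs D: D wins 28–9.
C vs E: C wins 25–12.
D vs E: D wins 28–9.
A beats each rival — B (28–9), C (28–9), D (32–5), E (35–2) — so A is the Condorcet winner.

Yes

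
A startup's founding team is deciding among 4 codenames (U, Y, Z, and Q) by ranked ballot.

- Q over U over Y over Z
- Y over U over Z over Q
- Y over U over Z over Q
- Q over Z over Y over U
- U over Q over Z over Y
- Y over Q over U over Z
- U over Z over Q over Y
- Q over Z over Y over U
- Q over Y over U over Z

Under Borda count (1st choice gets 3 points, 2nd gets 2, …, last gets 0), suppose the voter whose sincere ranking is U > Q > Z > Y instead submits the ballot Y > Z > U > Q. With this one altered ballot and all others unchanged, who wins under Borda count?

Borda totals with the altered ballot: U 12, Y 17, Z 10, Q 15.
The switch changes the winner from Q to Y.

Y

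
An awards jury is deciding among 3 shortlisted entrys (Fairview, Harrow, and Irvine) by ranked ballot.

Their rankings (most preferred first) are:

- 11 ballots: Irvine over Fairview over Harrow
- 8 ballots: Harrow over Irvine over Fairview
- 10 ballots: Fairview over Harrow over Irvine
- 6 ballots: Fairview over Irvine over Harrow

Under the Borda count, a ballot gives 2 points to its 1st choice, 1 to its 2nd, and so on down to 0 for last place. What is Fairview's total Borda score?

43

Borda scores:
  Fairview: 11·1 + 8·0 + 10·2 + 6·2 = 43
  Harrow: 11·0 + 8·2 + 10·1 + 6·0 = 26
  Irvine: 11·2 + 8·1 + 10·0 + 6·1 = 36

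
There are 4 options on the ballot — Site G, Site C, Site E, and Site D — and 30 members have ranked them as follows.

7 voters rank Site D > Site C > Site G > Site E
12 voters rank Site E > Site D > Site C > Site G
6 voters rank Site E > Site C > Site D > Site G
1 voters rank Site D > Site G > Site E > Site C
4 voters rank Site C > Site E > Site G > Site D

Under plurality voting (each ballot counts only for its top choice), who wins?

Site E

First-place vote totals:
  Site G: 0
  Site C: 4
  Site E: 18
  Site D: 8
Site E has the most first-place votes.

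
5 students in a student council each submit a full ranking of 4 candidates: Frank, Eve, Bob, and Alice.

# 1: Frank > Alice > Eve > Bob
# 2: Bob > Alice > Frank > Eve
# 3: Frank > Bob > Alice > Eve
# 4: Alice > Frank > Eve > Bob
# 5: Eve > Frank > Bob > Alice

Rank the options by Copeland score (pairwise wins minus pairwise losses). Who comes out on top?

Frank

Pairwise results:
  Frank vs Eve: Frank wins 4–1.
  Frank vs Bob: Frank wins 4–1.
  Frank vs Alice: Frank wins 3–2.
  Eve vs Bob: Eve wins 3–2.
  Eve vs Alice: Alice wins 4–1.
  Bob vs Alice: Bob wins 3–2.
Copeland scores (wins − losses):
  Frank: 3 − 0 = 3
  Eve: 1 − 2 = -1
  Bob: 1 − 2 = -1
  Alice: 1 − 2 = -1
Frank has the best Copeland score.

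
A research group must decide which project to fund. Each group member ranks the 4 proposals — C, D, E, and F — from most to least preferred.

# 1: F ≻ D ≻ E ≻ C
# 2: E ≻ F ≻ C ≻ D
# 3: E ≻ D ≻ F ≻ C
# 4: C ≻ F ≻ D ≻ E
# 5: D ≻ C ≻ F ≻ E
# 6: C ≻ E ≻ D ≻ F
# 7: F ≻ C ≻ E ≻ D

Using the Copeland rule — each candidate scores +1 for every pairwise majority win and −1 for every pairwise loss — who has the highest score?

Pairwise results:
  C vs D: C wins 4–3.
  C vs E: C wins 4–3.
  C vs F: F wins 4–3.
  D vs E: E wins 4–3.
  D vs F: F wins 4–3.
  E vs F: F wins 4–3.
Copeland scores (wins − losses):
  C: 2 − 1 = 1
  D: 0 − 3 = -3
  E: 1 − 2 = -1
  F: 3 − 0 = 3
F has the best Copeland score.

F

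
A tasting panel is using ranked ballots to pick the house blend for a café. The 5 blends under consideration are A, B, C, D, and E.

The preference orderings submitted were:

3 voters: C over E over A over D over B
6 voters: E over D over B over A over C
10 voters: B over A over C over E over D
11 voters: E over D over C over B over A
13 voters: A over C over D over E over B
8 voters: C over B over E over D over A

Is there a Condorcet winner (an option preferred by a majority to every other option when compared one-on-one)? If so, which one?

Head-to-head results (51 voters total):
A vs B: B wins 35–16.
A vs C: A wins 29–22.
A vs D: A wins 26–25.
A vs E: E wins 28–23.
B vs C: C wins 35–16.
B vs D: D wins 33–18.
B vs E: E wins 33–18.
C vs D: C wins 34–17.
C vs E: C wins 34–17.
D vs E: E wins 38–13.
No candidate beats all others: A beats C beats B beats A, a majority cycle.

No Condorcet winner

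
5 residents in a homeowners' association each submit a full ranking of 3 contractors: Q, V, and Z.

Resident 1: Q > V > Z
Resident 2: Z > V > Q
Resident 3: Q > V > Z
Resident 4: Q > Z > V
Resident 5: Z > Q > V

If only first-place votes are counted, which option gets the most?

First-place vote totals:
  Q: 3
  V: 0
  Z: 2
Q has the most first-place votes.

Q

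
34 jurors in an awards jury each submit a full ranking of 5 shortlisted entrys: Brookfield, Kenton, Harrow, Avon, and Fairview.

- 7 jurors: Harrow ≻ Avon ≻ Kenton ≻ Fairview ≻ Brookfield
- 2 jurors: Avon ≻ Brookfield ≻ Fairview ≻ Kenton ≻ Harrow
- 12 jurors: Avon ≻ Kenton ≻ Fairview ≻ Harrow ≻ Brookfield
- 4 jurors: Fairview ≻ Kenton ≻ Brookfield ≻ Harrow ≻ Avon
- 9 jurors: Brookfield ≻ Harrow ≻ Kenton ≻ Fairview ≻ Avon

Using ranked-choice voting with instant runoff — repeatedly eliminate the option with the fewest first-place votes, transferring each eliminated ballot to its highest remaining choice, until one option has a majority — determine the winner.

Round 1: Avon 14, Brookfield 9, Harrow 7, Fairview 4, Kenton 0. Kenton has the fewest and is eliminated.
Round 2: Avon 14, Brookfield 9, Harrow 7, Fairview 4. Fairview has the fewest and is eliminated.
Round 3: Avon 14, Brookfield 13, Harrow 7. Harrow has the fewest and is eliminated.
Round 4: Avon 21, Brookfield 13. Avon has a majority.

Avon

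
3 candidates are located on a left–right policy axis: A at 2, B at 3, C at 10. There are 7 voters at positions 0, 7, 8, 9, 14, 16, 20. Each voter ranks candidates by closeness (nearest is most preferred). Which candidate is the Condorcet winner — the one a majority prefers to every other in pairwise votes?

With single-peaked preferences on a line, the Condorcet winner is the candidate closest to the median voter.
The median voter (position 9) is closest to C at 10.
Check: C vs A — voters closer to C: 6 of 7.

C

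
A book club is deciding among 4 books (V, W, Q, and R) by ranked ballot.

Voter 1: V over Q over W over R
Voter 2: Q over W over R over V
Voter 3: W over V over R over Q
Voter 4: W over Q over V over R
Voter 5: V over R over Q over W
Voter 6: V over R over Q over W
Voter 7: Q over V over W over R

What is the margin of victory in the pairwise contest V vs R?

Ballots ranking V above R: 6.
Ballots ranking R above V: 1.
V wins 6–1, a margin of 5.

5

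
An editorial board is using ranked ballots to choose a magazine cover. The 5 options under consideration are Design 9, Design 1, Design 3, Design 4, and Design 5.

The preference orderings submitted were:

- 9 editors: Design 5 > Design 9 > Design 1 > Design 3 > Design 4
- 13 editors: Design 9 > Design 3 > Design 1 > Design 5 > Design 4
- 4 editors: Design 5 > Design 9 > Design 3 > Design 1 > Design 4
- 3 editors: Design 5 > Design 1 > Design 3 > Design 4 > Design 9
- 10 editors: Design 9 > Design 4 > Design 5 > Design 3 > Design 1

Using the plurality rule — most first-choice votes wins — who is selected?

First-place vote totals:
  Design 9: 23
  Design 1: 0
  Design 3: 0
  Design 4: 0
  Design 5: 16
Design 9 has the most first-place votes.

Design 9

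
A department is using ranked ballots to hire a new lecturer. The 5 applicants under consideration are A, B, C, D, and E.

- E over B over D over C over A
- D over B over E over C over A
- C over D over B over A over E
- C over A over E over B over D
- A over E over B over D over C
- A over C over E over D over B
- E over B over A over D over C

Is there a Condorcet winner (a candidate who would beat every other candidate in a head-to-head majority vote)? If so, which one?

Head-to-head results (7 voters total):
A vs B: B wins 4–3.
A vs C: C wins 4–3.
A vs D: A wins 4–3.
A vs E: A wins 4–3.
B vs C: B wins 4–3.
B vs D: B wins 4–3.
B vs E: E wins 5–2.
C vs D: D wins 4–3.
C vs E: E wins 4–3.
D vs E: E wins 5–2.
No candidate beats all others: A beats E beats B beats A, a majority cycle.

None — there is no Condorcet winner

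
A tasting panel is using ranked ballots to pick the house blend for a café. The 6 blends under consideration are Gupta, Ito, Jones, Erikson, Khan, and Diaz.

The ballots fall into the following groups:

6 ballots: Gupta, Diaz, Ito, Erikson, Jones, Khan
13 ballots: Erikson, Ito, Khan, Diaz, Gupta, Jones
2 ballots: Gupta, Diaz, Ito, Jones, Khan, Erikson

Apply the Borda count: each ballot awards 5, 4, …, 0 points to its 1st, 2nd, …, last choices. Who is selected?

Erikson

Borda scores:
  Gupta: 6·5 + 13·1 + 2·5 = 53
  Ito: 6·3 + 13·4 + 2·3 = 76
  Jones: 6·1 + 13·0 + 2·2 = 10
  Erikson: 6·2 + 13·5 + 2·0 = 77
  Khan: 6·0 + 13·3 + 2·1 = 41
  Diaz: 6·4 + 13·2 + 2·4 = 58
Erikson has the highest total.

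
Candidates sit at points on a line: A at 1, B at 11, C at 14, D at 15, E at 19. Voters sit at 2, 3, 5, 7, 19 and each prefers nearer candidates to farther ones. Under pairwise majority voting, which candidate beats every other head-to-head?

With single-peaked preferences on a line, the Condorcet winner is the candidate closest to the median voter.
The median voter (position 5) is closest to A at 1.
Check: A vs D — voters closer to A: 4 of 5.

A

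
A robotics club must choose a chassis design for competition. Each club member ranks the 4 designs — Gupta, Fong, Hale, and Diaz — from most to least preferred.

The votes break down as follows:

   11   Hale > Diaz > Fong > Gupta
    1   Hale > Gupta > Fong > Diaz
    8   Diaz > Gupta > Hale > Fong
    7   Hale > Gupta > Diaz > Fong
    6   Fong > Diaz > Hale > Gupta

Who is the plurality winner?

First-place vote totals:
  Gupta: 0
  Fong: 6
  Hale: 19
  Diaz: 8
Hale has the most first-place votes.

Hale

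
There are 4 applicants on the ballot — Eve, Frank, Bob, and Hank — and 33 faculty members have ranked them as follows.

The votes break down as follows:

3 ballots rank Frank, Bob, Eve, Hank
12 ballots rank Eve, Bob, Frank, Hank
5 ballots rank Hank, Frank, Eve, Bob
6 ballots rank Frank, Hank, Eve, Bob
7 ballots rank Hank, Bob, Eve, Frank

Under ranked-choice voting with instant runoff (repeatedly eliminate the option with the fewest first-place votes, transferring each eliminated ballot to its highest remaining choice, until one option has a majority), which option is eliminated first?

Bob

Round 1: Eve 12, Hank 12, Frank 9, Bob 0. Bob has the fewest and is eliminated.
Round 2: Eve 12, Hank 12, Frank 9. Frank has the fewest and is eliminated.
Round 3: Hank 18, Eve 15. Hank has a majority.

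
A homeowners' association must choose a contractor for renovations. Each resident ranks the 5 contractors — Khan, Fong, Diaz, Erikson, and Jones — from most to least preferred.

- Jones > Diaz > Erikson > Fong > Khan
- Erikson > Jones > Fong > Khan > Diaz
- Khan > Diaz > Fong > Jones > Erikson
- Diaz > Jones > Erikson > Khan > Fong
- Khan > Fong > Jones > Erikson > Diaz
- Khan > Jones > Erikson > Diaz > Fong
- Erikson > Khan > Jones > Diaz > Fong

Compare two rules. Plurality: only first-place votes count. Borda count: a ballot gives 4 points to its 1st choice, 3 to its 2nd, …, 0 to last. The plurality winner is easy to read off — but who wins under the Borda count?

Jones

Plurality first-place counts: Khan 3, Fong 0, Diaz 1, Erikson 2, Jones 1 → Khan.
Borda totals: Khan 17, Fong 8, Diaz 12, Erikson 15, Jones 18 → Jones.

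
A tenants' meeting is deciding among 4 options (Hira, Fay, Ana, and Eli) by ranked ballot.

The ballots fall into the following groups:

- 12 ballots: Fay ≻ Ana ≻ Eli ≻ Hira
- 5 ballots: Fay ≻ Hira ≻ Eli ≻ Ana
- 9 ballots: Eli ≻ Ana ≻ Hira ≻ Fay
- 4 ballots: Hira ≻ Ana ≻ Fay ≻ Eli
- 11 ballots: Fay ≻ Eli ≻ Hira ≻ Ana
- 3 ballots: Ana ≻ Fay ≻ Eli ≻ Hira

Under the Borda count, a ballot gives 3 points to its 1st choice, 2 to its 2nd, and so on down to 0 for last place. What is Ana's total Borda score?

Borda scores:
  Hira: 12·0 + 5·2 + 9·1 + 4·3 + 11·1 + 3·0 = 42
  Fay: 12·3 + 5·3 + 9·0 + 4·1 + 11·3 + 3·2 = 94
  Ana: 12·2 + 5·0 + 9·2 + 4·2 + 11·0 + 3·3 = 59
  Eli: 12·1 + 5·1 + 9·3 + 4·0 + 11·2 + 3·1 = 69

59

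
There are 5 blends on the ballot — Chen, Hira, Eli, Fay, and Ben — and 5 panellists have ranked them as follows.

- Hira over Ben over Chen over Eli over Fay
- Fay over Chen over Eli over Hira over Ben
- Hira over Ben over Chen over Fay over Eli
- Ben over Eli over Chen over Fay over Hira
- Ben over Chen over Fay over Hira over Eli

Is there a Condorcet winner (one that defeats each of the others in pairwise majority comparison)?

No

Head-to-head results (5 voters total):
Chen vs Hira: Chen wins 3–2.
Chen vs Eli: Chen wins 4–1.
Chen vs Fay: Chen wins 4–1.
Chen vs Ben: Ben wins 4–1.
Hira vs Eli: Hira wins 3–2.
Hira vs Fay: Fay wins 3–2.
Hira vs Ben: Hira wins 3–2.
Eli vs Fay: Fay wins 3–2.
Eli vs Ben: Ben wins 4–1.
Fay vs Ben: Ben wins 4–1.
No candidate beats all others: Chen beats Hira beats Ben beats Chen, a majority cycle.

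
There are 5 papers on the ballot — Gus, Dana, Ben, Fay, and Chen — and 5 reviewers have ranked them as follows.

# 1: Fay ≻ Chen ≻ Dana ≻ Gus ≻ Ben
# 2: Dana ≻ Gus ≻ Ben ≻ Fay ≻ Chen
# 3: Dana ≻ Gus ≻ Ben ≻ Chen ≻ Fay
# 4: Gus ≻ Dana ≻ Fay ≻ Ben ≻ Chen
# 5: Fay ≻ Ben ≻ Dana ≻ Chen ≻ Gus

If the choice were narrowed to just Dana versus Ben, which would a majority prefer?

Ballots ranking Dana above Ben: 4.
Ballots ranking Ben above Dana: 1.
Dana wins the head-to-head, 4–1.

Dana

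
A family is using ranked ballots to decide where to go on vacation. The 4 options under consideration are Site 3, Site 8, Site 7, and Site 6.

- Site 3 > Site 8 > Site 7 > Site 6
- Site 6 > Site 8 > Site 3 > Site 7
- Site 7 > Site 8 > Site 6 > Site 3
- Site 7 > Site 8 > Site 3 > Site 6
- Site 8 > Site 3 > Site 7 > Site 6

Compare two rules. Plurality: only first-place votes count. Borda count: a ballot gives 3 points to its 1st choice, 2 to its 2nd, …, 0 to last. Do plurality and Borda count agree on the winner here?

No

Plurality first-place counts: Site 3 1, Site 8 1, Site 7 2, Site 6 1 → Site 7.
Borda totals: Site 3 7, Site 8 11, Site 7 8, Site 6 4 → Site 8.
The two rules disagree: plurality picks Site 7, Borda picks Site 8.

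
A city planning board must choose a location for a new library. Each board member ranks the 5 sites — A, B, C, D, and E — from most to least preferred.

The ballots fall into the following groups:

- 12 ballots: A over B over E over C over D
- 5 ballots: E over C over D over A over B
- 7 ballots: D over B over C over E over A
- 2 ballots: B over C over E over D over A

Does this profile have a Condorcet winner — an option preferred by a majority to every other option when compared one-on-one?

No

Head-to-head results (26 voters total):
A vs B: A wins 17–9.
A vs C: C wins 14–12.
A vs D: D wins 14–12.
A vs E: E wins 14–12.
B vs C: B wins 21–5.
B vs D: B wins 14–12.
B vs E: B wins 21–5.
C vs D: C wins 19–7.
C vs E: E wins 17–9.
D vs E: E wins 19–7.
No candidate beats all others: A beats B beats C beats A, a majority cycle.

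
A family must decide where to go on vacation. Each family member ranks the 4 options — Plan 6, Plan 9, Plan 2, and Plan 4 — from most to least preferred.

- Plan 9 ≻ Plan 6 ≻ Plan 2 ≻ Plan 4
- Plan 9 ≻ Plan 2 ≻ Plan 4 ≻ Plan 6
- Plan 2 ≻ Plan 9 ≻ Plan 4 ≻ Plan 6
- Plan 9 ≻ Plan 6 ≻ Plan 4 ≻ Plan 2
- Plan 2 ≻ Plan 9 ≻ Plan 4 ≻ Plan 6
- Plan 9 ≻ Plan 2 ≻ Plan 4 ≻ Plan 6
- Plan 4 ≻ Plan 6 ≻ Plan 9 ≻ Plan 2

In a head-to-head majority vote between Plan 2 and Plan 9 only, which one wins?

Plan 9

Ballots ranking Plan 2 above Plan 9: 2.
Ballots ranking Plan 9 above Plan 2: 5.
Plan 9 wins the head-to-head, 5–2.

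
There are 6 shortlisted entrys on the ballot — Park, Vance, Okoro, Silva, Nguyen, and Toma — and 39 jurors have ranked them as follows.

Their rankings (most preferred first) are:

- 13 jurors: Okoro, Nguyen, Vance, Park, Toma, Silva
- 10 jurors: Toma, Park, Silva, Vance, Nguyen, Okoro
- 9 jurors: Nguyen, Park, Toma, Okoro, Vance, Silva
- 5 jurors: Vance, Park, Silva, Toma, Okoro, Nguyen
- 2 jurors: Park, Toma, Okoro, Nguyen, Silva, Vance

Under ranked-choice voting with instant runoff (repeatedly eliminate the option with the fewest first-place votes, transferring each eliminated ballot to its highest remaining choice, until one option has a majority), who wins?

Round 1: Okoro 13, Toma 10, Nguyen 9, Vance 5, Park 2, Silva 0. Silva has the fewest and is eliminated.
Round 2: Okoro 13, Toma 10, Nguyen 9, Vance 5, Park 2. Park has the fewest and is eliminated.
Round 3: Okoro 13, Toma 12, Nguyen 9, Vance 5. Vance has the fewest and is eliminated.
Round 4: Toma 17, Okoro 13, Nguyen 9. Nguyen has the fewest and is eliminated.
Round 5: Toma 26, Okoro 13. Toma has a majority.

Toma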